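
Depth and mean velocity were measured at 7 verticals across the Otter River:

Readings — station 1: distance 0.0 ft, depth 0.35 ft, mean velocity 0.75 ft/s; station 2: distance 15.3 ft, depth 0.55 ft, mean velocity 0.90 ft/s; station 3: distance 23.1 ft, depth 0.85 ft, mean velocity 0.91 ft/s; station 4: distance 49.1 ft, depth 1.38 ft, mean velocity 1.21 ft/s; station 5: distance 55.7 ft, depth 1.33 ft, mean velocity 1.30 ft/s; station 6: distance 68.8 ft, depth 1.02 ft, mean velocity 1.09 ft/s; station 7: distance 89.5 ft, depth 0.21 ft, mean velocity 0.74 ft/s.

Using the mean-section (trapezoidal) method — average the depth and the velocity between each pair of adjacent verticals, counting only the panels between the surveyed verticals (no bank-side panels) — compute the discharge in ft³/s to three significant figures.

82.6 ft³/s

Panel 1-2: Δb = 15.3 ft, d̄ = (0.35+0.55)/2 = 0.45, v̄ = (0.75+0.90)/2 = 0.825 → q = 15.3×0.45×0.825 = 5.680 ft³/s
Panel 2-3: Δb = 7.8 ft, d̄ = (0.55+0.85)/2 = 0.7, v̄ = (0.90+0.91)/2 = 0.905 → q = 7.8×0.7×0.905 = 4.941 ft³/s
Panel 3-4: Δb = 26 ft, d̄ = (0.85+1.38)/2 = 1.115, v̄ = (0.91+1.21)/2 = 1.06 → q = 26×1.115×1.06 = 30.73 ft³/s
Panel 4-5: Δb = 6.6 ft, d̄ = (1.38+1.33)/2 = 1.355, v̄ = (1.21+1.30)/2 = 1.255 → q = 6.6×1.355×1.255 = 11.22 ft³/s
Panel 5-6: Δb = 13.1 ft, d̄ = (1.33+1.02)/2 = 1.175, v̄ = (1.30+1.09)/2 = 1.195 → q = 13.1×1.175×1.195 = 18.39 ft³/s
Panel 6-7: Δb = 20.7 ft, d̄ = (1.02+0.21)/2 = 0.615, v̄ = (1.09+0.74)/2 = 0.915 → q = 20.7×0.615×0.915 = 11.65 ft³/s
Q = Σ q = 82.62 ft³/s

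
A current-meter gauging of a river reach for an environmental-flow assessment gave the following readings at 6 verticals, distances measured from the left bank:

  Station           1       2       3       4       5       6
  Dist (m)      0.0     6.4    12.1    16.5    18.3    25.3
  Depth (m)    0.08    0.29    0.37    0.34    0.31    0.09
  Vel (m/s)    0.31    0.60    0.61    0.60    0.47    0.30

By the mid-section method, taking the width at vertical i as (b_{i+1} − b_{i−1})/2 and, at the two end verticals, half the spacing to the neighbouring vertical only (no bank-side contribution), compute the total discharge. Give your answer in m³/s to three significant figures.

3.64 m³/s

w_1 = (6.4 − 0.0)/2 = 3.2 m; q_1 = 0.31 × 0.08 × 3.2 = 0.07936 m³/s
w_2 = (12.1 − 0.0)/2 = 6.05 m; q_2 = 0.60 × 0.29 × 6.05 = 1.053 m³/s
w_3 = (16.5 − 6.4)/2 = 5.05 m; q_3 = 0.61 × 0.37 × 5.05 = 1.140 m³/s
w_4 = (18.3 − 12.1)/2 = 3.1 m; q_4 = 0.60 × 0.34 × 3.1 = 0.6324 m³/s
w_5 = (25.3 − 16.5)/2 = 4.4 m; q_5 = 0.47 × 0.31 × 4.4 = 0.6411 m³/s
w_6 = (25.3 − 18.3)/2 = 3.5 m; q_6 = 0.30 × 0.09 × 3.5 = 0.09450 m³/s
Q = Σ qᵢ = 3.640 m³/s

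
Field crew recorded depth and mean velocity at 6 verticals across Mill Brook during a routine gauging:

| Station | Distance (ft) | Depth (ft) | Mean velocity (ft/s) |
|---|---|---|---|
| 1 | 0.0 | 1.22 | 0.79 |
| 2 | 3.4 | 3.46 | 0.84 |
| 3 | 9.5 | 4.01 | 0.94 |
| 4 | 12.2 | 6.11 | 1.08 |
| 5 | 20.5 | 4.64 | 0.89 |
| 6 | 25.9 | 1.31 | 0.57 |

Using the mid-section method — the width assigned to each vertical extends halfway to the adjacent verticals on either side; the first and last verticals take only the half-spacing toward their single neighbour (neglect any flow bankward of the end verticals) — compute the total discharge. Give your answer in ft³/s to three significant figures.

w_1 = (3.4 − 0.0)/2 = 1.7 ft; q_1 = 0.79 × 1.22 × 1.7 = 1.638 ft³/s
w_2 = (9.5 − 0.0)/2 = 4.75 ft; q_2 = 0.84 × 3.46 × 4.75 = 13.81 ft³/s
w_3 = (12.2 − 3.4)/2 = 4.4 ft; q_3 = 0.94 × 4.01 × 4.4 = 16.59 ft³/s
w_4 = (20.5 − 9.5)/2 = 5.5 ft; q_4 = 1.08 × 6.11 × 5.5 = 36.29 ft³/s
w_5 = (25.9 − 12.2)/2 = 6.85 ft; q_5 = 0.89 × 4.64 × 6.85 = 28.29 ft³/s
w_6 = (25.9 − 20.5)/2 = 2.7 ft; q_6 = 0.57 × 1.31 × 2.7 = 2.016 ft³/s
Q = Σ qᵢ = 98.63 ft³/s

98.6 ft³/s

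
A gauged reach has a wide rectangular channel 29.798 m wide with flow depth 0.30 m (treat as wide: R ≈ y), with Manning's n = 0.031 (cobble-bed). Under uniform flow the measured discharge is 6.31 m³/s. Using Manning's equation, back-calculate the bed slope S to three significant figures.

0.00238

A = b·y = 29.798 × 0.30 = 8.939 m²
Wide channel: R ≈ y = 0.30 m
S = (Q·n / (1·A·R^(2/3)))² = (6.31×0.031 / (1×8.939×0.4481))² = 0.002384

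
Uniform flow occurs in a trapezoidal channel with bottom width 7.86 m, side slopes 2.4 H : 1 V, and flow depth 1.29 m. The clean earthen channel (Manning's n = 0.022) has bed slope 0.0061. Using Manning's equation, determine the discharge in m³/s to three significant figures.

49.2 m³/s

A = (b + z·y)·y = (7.86 + 2.4×1.29)×1.29 = 14.13 m²
P = b + 2y√(1+z²) = 7.86 + 2×1.29×√(1+2.4²) = 14.57 m
R = A/P = 14.13/14.57 = 0.9702 m
Q = (1/n)·A·R^(2/3)·S^(1/2) = (1/0.022) × 14.13 × 0.9702^(2/3) × 0.0061^(1/2) = 49.17 m³/s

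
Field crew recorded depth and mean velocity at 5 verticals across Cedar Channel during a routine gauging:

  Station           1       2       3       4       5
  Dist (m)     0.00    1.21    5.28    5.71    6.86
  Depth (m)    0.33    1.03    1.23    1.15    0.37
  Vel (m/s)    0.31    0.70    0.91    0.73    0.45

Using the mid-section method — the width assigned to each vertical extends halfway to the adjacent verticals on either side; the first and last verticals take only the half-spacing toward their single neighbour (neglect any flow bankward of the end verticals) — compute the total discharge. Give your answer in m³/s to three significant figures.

w_1 = (1.21 − 0.00)/2 = 0.605 m; q_1 = 0.31 × 0.33 × 0.605 = 0.06189 m³/s
w_2 = (5.28 − 0.00)/2 = 2.64 m; q_2 = 0.70 × 1.03 × 2.64 = 1.903 m³/s
w_3 = (5.71 − 1.21)/2 = 2.25 m; q_3 = 0.91 × 1.23 × 2.25 = 2.518 m³/s
w_4 = (6.86 − 5.28)/2 = 0.79 m; q_4 = 0.73 × 1.15 × 0.79 = 0.6632 m³/s
w_5 = (6.86 − 5.71)/2 = 0.575 m; q_5 = 0.45 × 0.37 × 0.575 = 0.09574 m³/s
Q = Σ qᵢ = 5.243 m³/s

5.24 m³/s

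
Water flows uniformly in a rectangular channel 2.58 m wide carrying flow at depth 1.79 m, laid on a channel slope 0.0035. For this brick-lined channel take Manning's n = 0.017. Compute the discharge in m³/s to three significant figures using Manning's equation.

A = b·y = 2.58 × 1.79 = 4.618 m²
P = b + 2y = 2.58 + 2×1.79 = 6.160 m
R = A/P = 4.618/6.160 = 0.7497 m
Q = (1/n)·A·R^(2/3)·S^(1/2) = (1/0.017) × 4.618 × 0.7497^(2/3) × 0.0035^(1/2) = 13.26 m³/s

13.3 m³/s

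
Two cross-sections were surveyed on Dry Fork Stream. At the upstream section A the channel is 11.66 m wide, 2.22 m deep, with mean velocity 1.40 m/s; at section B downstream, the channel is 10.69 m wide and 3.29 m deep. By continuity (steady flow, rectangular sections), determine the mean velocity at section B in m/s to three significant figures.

Q = A₁V₁ = (11.66×2.22) × 1.40 = 36.24 m³/s
A₂ = 10.69 × 3.29 = 35.17 m²
V₂ = Q/A₂ = 36.24/35.17 = 1.030 m/s

1.03 m/s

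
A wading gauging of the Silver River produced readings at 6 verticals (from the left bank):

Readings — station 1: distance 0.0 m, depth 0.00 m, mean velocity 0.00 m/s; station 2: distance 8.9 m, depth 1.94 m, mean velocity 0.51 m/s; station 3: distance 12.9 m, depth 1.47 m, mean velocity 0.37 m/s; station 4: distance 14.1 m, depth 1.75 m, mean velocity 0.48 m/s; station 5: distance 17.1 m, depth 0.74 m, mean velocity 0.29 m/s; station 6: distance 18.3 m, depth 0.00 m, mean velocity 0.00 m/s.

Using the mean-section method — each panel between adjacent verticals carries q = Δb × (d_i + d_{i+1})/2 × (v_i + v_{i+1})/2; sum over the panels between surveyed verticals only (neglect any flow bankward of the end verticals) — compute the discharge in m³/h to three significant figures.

Panel 1-2: Δb = 8.9 m, d̄ = (0.00+1.94)/2 = 0.97, v̄ = (0.00+0.51)/2 = 0.255 → q = 8.9×0.97×0.255 = 2.201 m³/s
Panel 2-3: Δb = 4 m, d̄ = (1.94+1.47)/2 = 1.705, v̄ = (0.51+0.37)/2 = 0.44 → q = 4×1.705×0.44 = 3.001 m³/s
Panel 3-4: Δb = 1.2 m, d̄ = (1.47+1.75)/2 = 1.61, v̄ = (0.37+0.48)/2 = 0.425 → q = 1.2×1.61×0.425 = 0.8211 m³/s
Panel 4-5: Δb = 3 m, d̄ = (1.75+0.74)/2 = 1.245, v̄ = (0.48+0.29)/2 = 0.385 → q = 3×1.245×0.385 = 1.438 m³/s
Panel 5-6: Δb = 1.2 m, d̄ = (0.74+0.00)/2 = 0.37, v̄ = (0.29+0.00)/2 = 0.145 → q = 1.2×0.37×0.145 = 0.06438 m³/s
Q = Σ q = 7.526 m³/s
= 7.526 × 3600 = 27090 m³/h

27100 m³/h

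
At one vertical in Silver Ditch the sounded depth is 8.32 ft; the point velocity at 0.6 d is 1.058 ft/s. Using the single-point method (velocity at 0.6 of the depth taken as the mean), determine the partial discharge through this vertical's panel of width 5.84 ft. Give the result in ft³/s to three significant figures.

51.4 ft³/s

v̄ = v₀.₆ = 1.058 ft/s
q = v̄ × d × w = 1.058 × 8.32 × 5.84 = 51.41 ft³/s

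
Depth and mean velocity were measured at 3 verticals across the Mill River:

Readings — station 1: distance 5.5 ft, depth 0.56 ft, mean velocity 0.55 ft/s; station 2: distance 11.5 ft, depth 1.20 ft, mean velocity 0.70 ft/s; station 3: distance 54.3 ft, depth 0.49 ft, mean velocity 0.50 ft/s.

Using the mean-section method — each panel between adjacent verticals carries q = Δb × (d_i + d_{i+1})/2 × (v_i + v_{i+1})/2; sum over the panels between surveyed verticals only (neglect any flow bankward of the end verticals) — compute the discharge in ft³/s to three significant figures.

Panel 1-2: Δb = 6 ft, d̄ = (0.56+1.20)/2 = 0.88, v̄ = (0.55+0.70)/2 = 0.625 → q = 6×0.88×0.625 = 3.300 ft³/s
Panel 2-3: Δb = 42.8 ft, d̄ = (1.20+0.49)/2 = 0.845, v̄ = (0.70+0.50)/2 = 0.6 → q = 42.8×0.845×0.6 = 21.70 ft³/s
Q = Σ q = 25.00 ft³/s

25.0 ft³/s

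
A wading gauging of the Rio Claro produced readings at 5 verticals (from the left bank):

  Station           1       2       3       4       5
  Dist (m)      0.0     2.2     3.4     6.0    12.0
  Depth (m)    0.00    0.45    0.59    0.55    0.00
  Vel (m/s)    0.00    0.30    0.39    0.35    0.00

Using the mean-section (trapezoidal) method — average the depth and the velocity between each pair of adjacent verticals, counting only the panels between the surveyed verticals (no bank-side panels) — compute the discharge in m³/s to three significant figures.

1.13 m³/s

Panel 1-2: Δb = 2.2 m, d̄ = (0.00+0.45)/2 = 0.225, v̄ = (0.00+0.30)/2 = 0.15 → q = 2.2×0.225×0.15 = 0.07425 m³/s
Panel 2-3: Δb = 1.2 m, d̄ = (0.45+0.59)/2 = 0.52, v̄ = (0.30+0.39)/2 = 0.345 → q = 1.2×0.52×0.345 = 0.2153 m³/s
Panel 3-4: Δb = 2.6 m, d̄ = (0.59+0.55)/2 = 0.57, v̄ = (0.39+0.35)/2 = 0.37 → q = 2.6×0.57×0.37 = 0.5483 m³/s
Panel 4-5: Δb = 6 m, d̄ = (0.55+0.00)/2 = 0.275, v̄ = (0.35+0.00)/2 = 0.175 → q = 6×0.275×0.175 = 0.2888 m³/s
Q = Σ q = 1.127 m³/s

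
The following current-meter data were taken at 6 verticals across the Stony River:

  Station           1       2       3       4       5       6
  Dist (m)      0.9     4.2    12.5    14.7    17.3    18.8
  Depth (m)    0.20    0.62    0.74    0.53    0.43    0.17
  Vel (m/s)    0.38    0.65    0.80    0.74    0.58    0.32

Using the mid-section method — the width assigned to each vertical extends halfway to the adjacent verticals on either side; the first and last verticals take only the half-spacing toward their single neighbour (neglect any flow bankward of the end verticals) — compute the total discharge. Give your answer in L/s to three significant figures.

7060 L/s

w_1 = (4.2 − 0.9)/2 = 1.65 m; q_1 = 0.38 × 0.20 × 1.65 = 0.1254 m³/s
w_2 = (12.5 − 0.9)/2 = 5.8 m; q_2 = 0.65 × 0.62 × 5.8 = 2.337 m³/s
w_3 = (14.7 − 4.2)/2 = 5.25 m; q_3 = 0.80 × 0.74 × 5.25 = 3.108 m³/s
w_4 = (17.3 − 12.5)/2 = 2.4 m; q_4 = 0.74 × 0.53 × 2.4 = 0.9413 m³/s
w_5 = (18.8 − 14.7)/2 = 2.05 m; q_5 = 0.58 × 0.43 × 2.05 = 0.5113 m³/s
w_6 = (18.8 − 17.3)/2 = 0.75 m; q_6 = 0.32 × 0.17 × 0.75 = 0.04080 m³/s
Q = Σ qᵢ = 7.064 m³/s
= 7.064 × 1000 = 7064 L/s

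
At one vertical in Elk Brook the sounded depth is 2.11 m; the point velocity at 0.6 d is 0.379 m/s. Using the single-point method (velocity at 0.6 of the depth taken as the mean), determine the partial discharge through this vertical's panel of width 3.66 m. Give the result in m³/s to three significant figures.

2.93 m³/s

v̄ = v₀.₆ = 0.379 m/s
q = v̄ × d × w = 0.3790 × 2.11 × 3.66 = 2.927 m³/s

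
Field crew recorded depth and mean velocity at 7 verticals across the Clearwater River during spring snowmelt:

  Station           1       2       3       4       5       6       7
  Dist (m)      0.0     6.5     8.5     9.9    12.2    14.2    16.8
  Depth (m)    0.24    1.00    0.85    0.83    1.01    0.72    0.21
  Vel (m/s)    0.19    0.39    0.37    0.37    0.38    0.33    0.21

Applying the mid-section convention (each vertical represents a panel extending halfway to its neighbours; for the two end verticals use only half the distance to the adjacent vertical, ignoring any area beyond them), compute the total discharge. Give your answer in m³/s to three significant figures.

4.34 m³/s

w_1 = (6.5 − 0.0)/2 = 3.25 m; q_1 = 0.19 × 0.24 × 3.25 = 0.1482 m³/s
w_2 = (8.5 − 0.0)/2 = 4.25 m; q_2 = 0.39 × 1.00 × 4.25 = 1.658 m³/s
w_3 = (9.9 − 6.5)/2 = 1.7 m; q_3 = 0.37 × 0.85 × 1.7 = 0.5347 m³/s
w_4 = (12.2 − 8.5)/2 = 1.85 m; q_4 = 0.37 × 0.83 × 1.85 = 0.5681 m³/s
w_5 = (14.2 − 9.9)/2 = 2.15 m; q_5 = 0.38 × 1.01 × 2.15 = 0.8252 m³/s
w_6 = (16.8 − 12.2)/2 = 2.3 m; q_6 = 0.33 × 0.72 × 2.3 = 0.5465 m³/s
w_7 = (16.8 − 14.2)/2 = 1.3 m; q_7 = 0.21 × 0.21 × 1.3 = 0.05733 m³/s
Q = Σ qᵢ = 4.337 m³/s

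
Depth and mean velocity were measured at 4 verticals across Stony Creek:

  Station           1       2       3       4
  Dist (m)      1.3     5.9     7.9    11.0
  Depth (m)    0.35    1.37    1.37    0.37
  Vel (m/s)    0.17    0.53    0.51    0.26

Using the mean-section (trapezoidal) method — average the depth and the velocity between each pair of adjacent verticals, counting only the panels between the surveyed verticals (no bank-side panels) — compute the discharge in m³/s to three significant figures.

Panel 1-2: Δb = 4.6 m, d̄ = (0.35+1.37)/2 = 0.86, v̄ = (0.17+0.53)/2 = 0.35 → q = 4.6×0.86×0.35 = 1.385 m³/s
Panel 2-3: Δb = 2 m, d̄ = (1.37+1.37)/2 = 1.37, v̄ = (0.53+0.51)/2 = 0.52 → q = 2×1.37×0.52 = 1.425 m³/s
Panel 3-4: Δb = 3.1 m, d̄ = (1.37+0.37)/2 = 0.87, v̄ = (0.51+0.26)/2 = 0.385 → q = 3.1×0.87×0.385 = 1.038 m³/s
Q = Σ q = 3.848 m³/s

3.85 m³/s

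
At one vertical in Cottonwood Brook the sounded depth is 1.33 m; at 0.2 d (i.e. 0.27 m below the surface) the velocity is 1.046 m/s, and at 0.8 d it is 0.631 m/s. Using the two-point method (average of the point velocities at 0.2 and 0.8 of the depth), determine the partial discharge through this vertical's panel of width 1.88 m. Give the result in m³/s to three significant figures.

2.10 m³/s

v̄ = (1.046 + 0.631) / 2 = 0.8385 m/s
q = v̄ × d × w = 0.8385 × 1.33 × 1.88 = 2.097 m³/s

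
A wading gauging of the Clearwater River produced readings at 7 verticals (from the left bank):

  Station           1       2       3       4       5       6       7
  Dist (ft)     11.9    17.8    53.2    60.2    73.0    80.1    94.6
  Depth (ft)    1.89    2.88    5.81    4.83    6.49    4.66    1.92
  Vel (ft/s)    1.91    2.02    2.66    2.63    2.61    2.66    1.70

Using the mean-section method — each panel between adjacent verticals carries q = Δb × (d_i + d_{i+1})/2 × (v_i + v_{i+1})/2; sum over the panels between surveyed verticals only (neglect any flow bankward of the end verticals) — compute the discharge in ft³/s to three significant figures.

884 ft³/s

Panel 1-2: Δb = 5.9 ft, d̄ = (1.89+2.88)/2 = 2.385, v̄ = (1.91+2.02)/2 = 1.965 → q = 5.9×2.385×1.965 = 27.65 ft³/s
Panel 2-3: Δb = 35.4 ft, d̄ = (2.88+5.81)/2 = 4.345, v̄ = (2.02+2.66)/2 = 2.34 → q = 35.4×4.345×2.34 = 359.9 ft³/s
Panel 3-4: Δb = 7 ft, d̄ = (5.81+4.83)/2 = 5.32, v̄ = (2.66+2.63)/2 = 2.645 → q = 7×5.32×2.645 = 98.50 ft³/s
Panel 4-5: Δb = 12.8 ft, d̄ = (4.83+6.49)/2 = 5.66, v̄ = (2.63+2.61)/2 = 2.62 → q = 12.8×5.66×2.62 = 189.8 ft³/s
Panel 5-6: Δb = 7.1 ft, d̄ = (6.49+4.66)/2 = 5.575, v̄ = (2.61+2.66)/2 = 2.635 → q = 7.1×5.575×2.635 = 104.3 ft³/s
Panel 6-7: Δb = 14.5 ft, d̄ = (4.66+1.92)/2 = 3.29, v̄ = (2.66+1.70)/2 = 2.18 → q = 14.5×3.29×2.18 = 104.0 ft³/s
Q = Σ q = 884.2 ft³/s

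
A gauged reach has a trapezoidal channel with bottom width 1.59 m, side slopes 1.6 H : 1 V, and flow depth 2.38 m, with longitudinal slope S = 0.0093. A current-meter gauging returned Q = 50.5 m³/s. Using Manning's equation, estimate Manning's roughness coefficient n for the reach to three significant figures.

0.0279

A = (b + z·y)·y = (1.59 + 1.6×2.38)×2.38 = 12.85 m²
P = b + 2y√(1+z²) = 1.59 + 2×2.38×√(1+1.6²) = 10.57 m
R = A/P = 12.85/10.57 = 1.215 m
n = (1/Q)·A·R^(2/3)·S^(1/2) = (1/50.5) × 12.85 × 1.139 × 0.09644 = 0.02794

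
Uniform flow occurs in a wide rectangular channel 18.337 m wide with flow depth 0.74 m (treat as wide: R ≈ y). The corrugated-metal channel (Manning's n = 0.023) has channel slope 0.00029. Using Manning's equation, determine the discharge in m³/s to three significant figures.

8.22 m³/s

A = b·y = 18.337 × 0.74 = 13.57 m²
Wide channel: R ≈ y = 0.74 m
Q = (1/n)·A·R^(2/3)·S^(1/2) = (1/0.023) × 13.57 × 0.7400^(2/3) × 0.00029^(1/2) = 8.220 m³/s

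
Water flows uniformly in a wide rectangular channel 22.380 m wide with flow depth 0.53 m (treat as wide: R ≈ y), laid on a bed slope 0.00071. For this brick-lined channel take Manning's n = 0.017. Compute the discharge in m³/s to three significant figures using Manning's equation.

A = b·y = 22.380 × 0.53 = 11.86 m²
Wide channel: R ≈ y = 0.53 m
Q = (1/n)·A·R^(2/3)·S^(1/2) = (1/0.017) × 11.86 × 0.5300^(2/3) × 0.00071^(1/2) = 12.18 m³/s

12.2 m³/s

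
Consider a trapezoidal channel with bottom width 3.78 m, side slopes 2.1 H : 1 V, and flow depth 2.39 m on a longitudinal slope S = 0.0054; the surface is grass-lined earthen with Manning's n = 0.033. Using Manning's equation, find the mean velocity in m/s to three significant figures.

2.80 m/s

A = (b + z·y)·y = (3.78 + 2.1×2.39)×2.39 = 21.03 m²
P = b + 2y√(1+z²) = 3.78 + 2×2.39×√(1+2.1²) = 14.90 m
R = A/P = 21.03/14.90 = 1.412 m
Q = (1/n)·A·R^(2/3)·S^(1/2) = (1/0.033) × 21.03 × 1.412^(2/3) × 0.0054^(1/2) = 58.93 m³/s
V = Q/A = 58.93/21.03 = 2.802 m/s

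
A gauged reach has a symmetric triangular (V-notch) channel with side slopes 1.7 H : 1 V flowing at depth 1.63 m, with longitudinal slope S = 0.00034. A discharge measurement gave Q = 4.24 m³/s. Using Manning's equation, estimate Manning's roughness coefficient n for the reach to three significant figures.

A = z·y² = 1.7×1.63² = 4.517 m²
P = 2y√(1+z²) = 2×1.63×√(1+1.7²) = 6.430 m
R = A/P = 4.517/6.430 = 0.7025 m
n = (1/Q)·A·R^(2/3)·S^(1/2) = (1/4.24) × 4.517 × 0.7902 × 0.01844 = 0.01552

0.0155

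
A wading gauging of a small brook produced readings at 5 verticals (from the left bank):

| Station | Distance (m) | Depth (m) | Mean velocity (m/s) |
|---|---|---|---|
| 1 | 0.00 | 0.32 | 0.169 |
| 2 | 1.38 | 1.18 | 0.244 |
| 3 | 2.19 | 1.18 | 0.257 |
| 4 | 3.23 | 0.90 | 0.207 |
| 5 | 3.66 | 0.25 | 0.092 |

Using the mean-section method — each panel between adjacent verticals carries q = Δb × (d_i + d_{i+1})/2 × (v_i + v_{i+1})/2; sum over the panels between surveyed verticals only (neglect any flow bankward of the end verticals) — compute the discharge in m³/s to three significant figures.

0.741 m³/s

Panel 1-2: Δb = 1.38 m, d̄ = (0.32+1.18)/2 = 0.75, v̄ = (0.169+0.244)/2 = 0.2065 → q = 1.38×0.75×0.2065 = 0.2137 m³/s
Panel 2-3: Δb = 0.81 m, d̄ = (1.18+1.18)/2 = 1.18, v̄ = (0.244+0.257)/2 = 0.2505 → q = 0.81×1.18×0.2505 = 0.2394 m³/s
Panel 3-4: Δb = 1.04 m, d̄ = (1.18+0.90)/2 = 1.04, v̄ = (0.257+0.207)/2 = 0.232 → q = 1.04×1.04×0.232 = 0.2509 m³/s
Panel 4-5: Δb = 0.43 m, d̄ = (0.90+0.25)/2 = 0.575, v̄ = (0.207+0.092)/2 = 0.1495 → q = 0.43×0.575×0.1495 = 0.03696 m³/s
Q = Σ q = 0.7411 m³/s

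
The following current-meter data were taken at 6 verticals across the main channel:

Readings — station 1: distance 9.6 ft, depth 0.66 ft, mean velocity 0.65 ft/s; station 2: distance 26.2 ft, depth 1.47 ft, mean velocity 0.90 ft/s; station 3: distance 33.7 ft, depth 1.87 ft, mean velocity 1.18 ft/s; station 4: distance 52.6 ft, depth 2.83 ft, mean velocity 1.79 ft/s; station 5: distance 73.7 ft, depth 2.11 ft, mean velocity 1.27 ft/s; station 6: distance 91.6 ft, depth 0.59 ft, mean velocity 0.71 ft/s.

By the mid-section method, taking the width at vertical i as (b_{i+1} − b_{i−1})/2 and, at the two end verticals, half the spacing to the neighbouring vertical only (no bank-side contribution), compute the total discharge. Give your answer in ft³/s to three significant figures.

w_1 = (26.2 − 9.6)/2 = 8.3 ft; q_1 = 0.65 × 0.66 × 8.3 = 3.561 ft³/s
w_2 = (33.7 − 9.6)/2 = 12.05 ft; q_2 = 0.90 × 1.47 × 12.05 = 15.94 ft³/s
w_3 = (52.6 − 26.2)/2 = 13.2 ft; q_3 = 1.18 × 1.87 × 13.2 = 29.13 ft³/s
w_4 = (73.7 − 33.7)/2 = 20 ft; q_4 = 1.79 × 2.83 × 20 = 101.3 ft³/s
w_5 = (91.6 − 52.6)/2 = 19.5 ft; q_5 = 1.27 × 2.11 × 19.5 = 52.25 ft³/s
w_6 = (91.6 − 73.7)/2 = 8.95 ft; q_6 = 0.71 × 0.59 × 8.95 = 3.749 ft³/s
Q = Σ qᵢ = 205.9 ft³/s

206 ft³/s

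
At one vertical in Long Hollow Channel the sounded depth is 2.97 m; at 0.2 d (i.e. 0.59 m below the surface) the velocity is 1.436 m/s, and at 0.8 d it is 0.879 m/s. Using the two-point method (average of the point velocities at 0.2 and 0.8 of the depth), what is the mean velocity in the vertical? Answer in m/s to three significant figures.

1.16 m/s

v̄ = (1.436 + 0.879) / 2 = 1.158 m/s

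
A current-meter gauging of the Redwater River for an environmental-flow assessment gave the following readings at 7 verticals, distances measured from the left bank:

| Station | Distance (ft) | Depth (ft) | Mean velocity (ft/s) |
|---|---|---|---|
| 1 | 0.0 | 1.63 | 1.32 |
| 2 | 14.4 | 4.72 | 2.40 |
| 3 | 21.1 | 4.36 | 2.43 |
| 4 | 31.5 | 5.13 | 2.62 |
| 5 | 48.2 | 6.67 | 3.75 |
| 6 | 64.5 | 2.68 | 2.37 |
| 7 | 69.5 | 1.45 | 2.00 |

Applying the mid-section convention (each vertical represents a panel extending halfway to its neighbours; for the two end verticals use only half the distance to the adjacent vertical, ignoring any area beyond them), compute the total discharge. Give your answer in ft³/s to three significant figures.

895 ft³/s

w_1 = (14.4 − 0.0)/2 = 7.2 ft; q_1 = 1.32 × 1.63 × 7.2 = 15.49 ft³/s
w_2 = (21.1 − 0.0)/2 = 10.55 ft; q_2 = 2.40 × 4.72 × 10.55 = 119.5 ft³/s
w_3 = (31.5 − 14.4)/2 = 8.55 ft; q_3 = 2.43 × 4.36 × 8.55 = 90.59 ft³/s
w_4 = (48.2 − 21.1)/2 = 13.55 ft; q_4 = 2.62 × 5.13 × 13.55 = 182.1 ft³/s
w_5 = (64.5 − 31.5)/2 = 16.5 ft; q_5 = 3.75 × 6.67 × 16.5 = 412.7 ft³/s
w_6 = (69.5 − 48.2)/2 = 10.65 ft; q_6 = 2.37 × 2.68 × 10.65 = 67.64 ft³/s
w_7 = (69.5 − 64.5)/2 = 2.5 ft; q_7 = 2.00 × 1.45 × 2.5 = 7.250 ft³/s
Q = Σ qᵢ = 895.3 ft³/s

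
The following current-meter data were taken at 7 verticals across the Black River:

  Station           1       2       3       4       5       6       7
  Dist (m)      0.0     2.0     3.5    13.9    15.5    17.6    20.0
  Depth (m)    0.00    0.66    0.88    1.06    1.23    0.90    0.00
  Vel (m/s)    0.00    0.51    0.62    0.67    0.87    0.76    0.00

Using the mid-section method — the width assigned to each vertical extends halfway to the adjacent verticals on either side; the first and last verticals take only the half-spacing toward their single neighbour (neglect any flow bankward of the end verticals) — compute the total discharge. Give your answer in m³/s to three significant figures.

11.6 m³/s

w_2 = (3.5 − 0.0)/2 = 1.75 m; q_2 = 0.51 × 0.66 × 1.75 = 0.5891 m³/s
w_3 = (13.9 − 2.0)/2 = 5.95 m; q_3 = 0.62 × 0.88 × 5.95 = 3.246 m³/s
w_4 = (15.5 − 3.5)/2 = 6 m; q_4 = 0.67 × 1.06 × 6 = 4.261 m³/s
w_5 = (17.6 − 13.9)/2 = 1.85 m; q_5 = 0.87 × 1.23 × 1.85 = 1.980 m³/s
w_6 = (20.0 − 15.5)/2 = 2.25 m; q_6 = 0.76 × 0.90 × 2.25 = 1.539 m³/s
Stations 1, 7 contribute zero (depth or velocity is 0).
Q = Σ qᵢ = 11.62 m³/s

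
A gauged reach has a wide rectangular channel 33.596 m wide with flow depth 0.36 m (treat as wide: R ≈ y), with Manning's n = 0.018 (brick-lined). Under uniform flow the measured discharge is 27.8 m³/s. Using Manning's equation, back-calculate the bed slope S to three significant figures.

A = b·y = 33.596 × 0.36 = 12.09 m²
Wide channel: R ≈ y = 0.36 m
S = (Q·n / (1·A·R^(2/3)))² = (27.8×0.018 / (1×12.09×0.5061))² = 0.006684

0.00668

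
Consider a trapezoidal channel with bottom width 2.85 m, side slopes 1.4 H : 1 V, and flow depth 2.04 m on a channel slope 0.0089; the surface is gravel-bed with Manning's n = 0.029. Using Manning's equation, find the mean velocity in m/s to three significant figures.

A = (b + z·y)·y = (2.85 + 1.4×2.04)×2.04 = 11.64 m²
P = b + 2y√(1+z²) = 2.85 + 2×2.04×√(1+1.4²) = 9.869 m
R = A/P = 11.64/9.869 = 1.179 m
Q = (1/n)·A·R^(2/3)·S^(1/2) = (1/0.029) × 11.64 × 1.179^(2/3) × 0.0089^(1/2) = 42.27 m³/s
V = Q/A = 42.27/11.64 = 3.631 m/s

3.63 m/s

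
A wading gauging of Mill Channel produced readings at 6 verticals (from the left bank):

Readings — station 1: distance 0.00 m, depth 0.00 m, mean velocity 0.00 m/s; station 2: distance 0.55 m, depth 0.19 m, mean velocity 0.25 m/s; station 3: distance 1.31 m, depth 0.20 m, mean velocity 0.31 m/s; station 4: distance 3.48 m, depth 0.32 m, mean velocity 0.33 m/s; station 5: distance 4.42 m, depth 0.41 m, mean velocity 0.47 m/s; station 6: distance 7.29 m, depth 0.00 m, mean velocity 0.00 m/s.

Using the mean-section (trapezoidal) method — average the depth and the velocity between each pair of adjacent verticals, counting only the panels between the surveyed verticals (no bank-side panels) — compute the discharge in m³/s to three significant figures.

0.504 m³/s

Panel 1-2: Δb = 0.55 m, d̄ = (0.00+0.19)/2 = 0.095, v̄ = (0.00+0.25)/2 = 0.125 → q = 0.55×0.095×0.125 = 0.006531 m³/s
Panel 2-3: Δb = 0.76 m, d̄ = (0.19+0.20)/2 = 0.195, v̄ = (0.25+0.31)/2 = 0.28 → q = 0.76×0.195×0.28 = 0.04150 m³/s
Panel 3-4: Δb = 2.17 m, d̄ = (0.20+0.32)/2 = 0.26, v̄ = (0.31+0.33)/2 = 0.32 → q = 2.17×0.26×0.32 = 0.1805 m³/s
Panel 4-5: Δb = 0.94 m, d̄ = (0.32+0.41)/2 = 0.365, v̄ = (0.33+0.47)/2 = 0.4 → q = 0.94×0.365×0.4 = 0.1372 m³/s
Panel 5-6: Δb = 2.87 m, d̄ = (0.41+0.00)/2 = 0.205, v̄ = (0.47+0.00)/2 = 0.235 → q = 2.87×0.205×0.235 = 0.1383 m³/s
Q = Σ q = 0.5041 m³/s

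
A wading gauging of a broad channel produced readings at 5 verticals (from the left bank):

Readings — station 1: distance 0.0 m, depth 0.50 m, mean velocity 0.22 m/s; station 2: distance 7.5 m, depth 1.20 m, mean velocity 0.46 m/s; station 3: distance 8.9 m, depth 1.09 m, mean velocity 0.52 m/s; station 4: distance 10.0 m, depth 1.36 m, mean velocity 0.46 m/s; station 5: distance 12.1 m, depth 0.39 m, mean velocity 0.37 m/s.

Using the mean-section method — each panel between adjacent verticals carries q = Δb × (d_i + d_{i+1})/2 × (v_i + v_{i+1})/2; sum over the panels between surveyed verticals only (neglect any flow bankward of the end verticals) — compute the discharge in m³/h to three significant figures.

Panel 1-2: Δb = 7.5 m, d̄ = (0.50+1.20)/2 = 0.85, v̄ = (0.22+0.46)/2 = 0.34 → q = 7.5×0.85×0.34 = 2.168 m³/s
Panel 2-3: Δb = 1.4 m, d̄ = (1.20+1.09)/2 = 1.145, v̄ = (0.46+0.52)/2 = 0.49 → q = 1.4×1.145×0.49 = 0.7855 m³/s
Panel 3-4: Δb = 1.1 m, d̄ = (1.09+1.36)/2 = 1.225, v̄ = (0.52+0.46)/2 = 0.49 → q = 1.1×1.225×0.49 = 0.6603 m³/s
Panel 4-5: Δb = 2.1 m, d̄ = (1.36+0.39)/2 = 0.875, v̄ = (0.46+0.37)/2 = 0.415 → q = 2.1×0.875×0.415 = 0.7626 m³/s
Q = Σ q = 4.376 m³/s
= 4.376 × 3600 = 15750 m³/h

15800 m³/h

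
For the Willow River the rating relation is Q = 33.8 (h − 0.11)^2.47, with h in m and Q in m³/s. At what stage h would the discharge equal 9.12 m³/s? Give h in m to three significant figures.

0.698 m

h − h₀ = (Q/C)^(1/b) = (9.12/33.8)^(1/2.47) = 0.5884 m
h = 0.11 + 0.5884 = 0.6984 m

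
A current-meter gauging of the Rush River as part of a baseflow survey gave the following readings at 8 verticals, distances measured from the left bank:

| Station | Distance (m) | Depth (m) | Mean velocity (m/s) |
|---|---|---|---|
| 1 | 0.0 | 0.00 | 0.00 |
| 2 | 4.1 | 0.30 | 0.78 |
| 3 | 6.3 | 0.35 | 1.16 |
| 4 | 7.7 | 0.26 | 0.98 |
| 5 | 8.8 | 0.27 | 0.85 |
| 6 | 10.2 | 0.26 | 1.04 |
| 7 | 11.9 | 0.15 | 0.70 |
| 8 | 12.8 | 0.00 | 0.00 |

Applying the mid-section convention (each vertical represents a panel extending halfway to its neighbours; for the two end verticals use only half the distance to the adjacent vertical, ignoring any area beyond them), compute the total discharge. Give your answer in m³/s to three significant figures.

2.63 m³/s

w_2 = (6.3 − 0.0)/2 = 3.15 m; q_2 = 0.78 × 0.30 × 3.15 = 0.7371 m³/s
w_3 = (7.7 − 4.1)/2 = 1.8 m; q_3 = 1.16 × 0.35 × 1.8 = 0.7308 m³/s
w_4 = (8.8 − 6.3)/2 = 1.25 m; q_4 = 0.98 × 0.26 × 1.25 = 0.3185 m³/s
w_5 = (10.2 − 7.7)/2 = 1.25 m; q_5 = 0.85 × 0.27 × 1.25 = 0.2869 m³/s
w_6 = (11.9 − 8.8)/2 = 1.55 m; q_6 = 1.04 × 0.26 × 1.55 = 0.4191 m³/s
w_7 = (12.8 − 10.2)/2 = 1.3 m; q_7 = 0.70 × 0.15 × 1.3 = 0.1365 m³/s
Stations 1, 8 contribute zero (depth or velocity is 0).
Q = Σ qᵢ = 2.629 m³/s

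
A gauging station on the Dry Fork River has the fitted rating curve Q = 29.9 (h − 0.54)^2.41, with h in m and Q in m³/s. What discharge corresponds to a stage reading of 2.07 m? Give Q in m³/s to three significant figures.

83.3 m³/s

Q = 29.9 × (2.07 − 0.54)^2.41 = 29.9 × 1.53^2.41 = 83.33 m³/s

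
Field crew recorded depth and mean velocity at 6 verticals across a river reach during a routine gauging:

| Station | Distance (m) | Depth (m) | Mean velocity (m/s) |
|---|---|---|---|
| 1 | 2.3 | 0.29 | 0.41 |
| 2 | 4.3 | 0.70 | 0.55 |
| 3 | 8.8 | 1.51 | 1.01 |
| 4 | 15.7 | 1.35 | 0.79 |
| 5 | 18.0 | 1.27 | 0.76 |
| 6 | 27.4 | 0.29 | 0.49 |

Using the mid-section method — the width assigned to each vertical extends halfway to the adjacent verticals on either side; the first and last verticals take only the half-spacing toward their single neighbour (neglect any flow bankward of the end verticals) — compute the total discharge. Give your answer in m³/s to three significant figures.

21.3 m³/s

w_1 = (4.3 − 2.3)/2 = 1 m; q_1 = 0.41 × 0.29 × 1 = 0.1189 m³/s
w_2 = (8.8 − 2.3)/2 = 3.25 m; q_2 = 0.55 × 0.70 × 3.25 = 1.251 m³/s
w_3 = (15.7 − 4.3)/2 = 5.7 m; q_3 = 1.01 × 1.51 × 5.7 = 8.693 m³/s
w_4 = (18.0 − 8.8)/2 = 4.6 m; q_4 = 0.79 × 1.35 × 4.6 = 4.906 m³/s
w_5 = (27.4 − 15.7)/2 = 5.85 m; q_5 = 0.76 × 1.27 × 5.85 = 5.646 m³/s
w_6 = (27.4 − 18.0)/2 = 4.7 m; q_6 = 0.49 × 0.29 × 4.7 = 0.6679 m³/s
Q = Σ qᵢ = 21.28 m³/s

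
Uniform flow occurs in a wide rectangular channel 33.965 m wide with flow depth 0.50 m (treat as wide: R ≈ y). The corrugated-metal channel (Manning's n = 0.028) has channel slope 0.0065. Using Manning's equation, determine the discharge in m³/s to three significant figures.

30.8 m³/s

A = b·y = 33.965 × 0.50 = 16.98 m²
Wide channel: R ≈ y = 0.50 m
Q = (1/n)·A·R^(2/3)·S^(1/2) = (1/0.028) × 16.98 × 0.5000^(2/3) × 0.0065^(1/2) = 30.80 m³/s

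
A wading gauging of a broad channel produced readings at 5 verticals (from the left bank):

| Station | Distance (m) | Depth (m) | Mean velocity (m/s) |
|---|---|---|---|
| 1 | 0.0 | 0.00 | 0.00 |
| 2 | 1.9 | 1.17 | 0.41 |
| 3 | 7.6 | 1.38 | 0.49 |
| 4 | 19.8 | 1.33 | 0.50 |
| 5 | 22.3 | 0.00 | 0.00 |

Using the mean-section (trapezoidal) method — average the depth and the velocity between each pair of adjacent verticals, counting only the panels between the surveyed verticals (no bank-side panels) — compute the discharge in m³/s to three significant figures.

Panel 1-2: Δb = 1.9 m, d̄ = (0.00+1.17)/2 = 0.585, v̄ = (0.00+0.41)/2 = 0.205 → q = 1.9×0.585×0.205 = 0.2279 m³/s
Panel 2-3: Δb = 5.7 m, d̄ = (1.17+1.38)/2 = 1.275, v̄ = (0.41+0.49)/2 = 0.45 → q = 5.7×1.275×0.45 = 3.270 m³/s
Panel 3-4: Δb = 12.2 m, d̄ = (1.38+1.33)/2 = 1.355, v̄ = (0.49+0.50)/2 = 0.495 → q = 12.2×1.355×0.495 = 8.183 m³/s
Panel 4-5: Δb = 2.5 m, d̄ = (1.33+0.00)/2 = 0.665, v̄ = (0.50+0.00)/2 = 0.25 → q = 2.5×0.665×0.25 = 0.4156 m³/s
Q = Σ q = 12.10 m³/s

12.1 m³/s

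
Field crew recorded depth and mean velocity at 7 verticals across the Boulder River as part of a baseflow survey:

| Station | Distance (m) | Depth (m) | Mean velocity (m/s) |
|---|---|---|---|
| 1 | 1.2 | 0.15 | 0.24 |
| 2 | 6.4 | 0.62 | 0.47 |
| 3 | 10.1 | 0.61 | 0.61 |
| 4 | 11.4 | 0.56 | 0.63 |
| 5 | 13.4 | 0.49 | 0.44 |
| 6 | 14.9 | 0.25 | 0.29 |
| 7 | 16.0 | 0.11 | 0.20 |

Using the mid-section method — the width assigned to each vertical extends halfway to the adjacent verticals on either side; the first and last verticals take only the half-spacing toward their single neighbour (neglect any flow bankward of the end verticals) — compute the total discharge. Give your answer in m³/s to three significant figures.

w_1 = (6.4 − 1.2)/2 = 2.6 m; q_1 = 0.24 × 0.15 × 2.6 = 0.09360 m³/s
w_2 = (10.1 − 1.2)/2 = 4.45 m; q_2 = 0.47 × 0.62 × 4.45 = 1.297 m³/s
w_3 = (11.4 − 6.4)/2 = 2.5 m; q_3 = 0.61 × 0.61 × 2.5 = 0.9303 m³/s
w_4 = (13.4 − 10.1)/2 = 1.65 m; q_4 = 0.63 × 0.56 × 1.65 = 0.5821 m³/s
w_5 = (14.9 − 11.4)/2 = 1.75 m; q_5 = 0.44 × 0.49 × 1.75 = 0.3773 m³/s
w_6 = (16.0 − 13.4)/2 = 1.3 m; q_6 = 0.29 × 0.25 × 1.3 = 0.09425 m³/s
w_7 = (16.0 − 14.9)/2 = 0.55 m; q_7 = 0.20 × 0.11 × 0.55 = 0.01210 m³/s
Q = Σ qᵢ = 3.386 m³/s

3.39 m³/s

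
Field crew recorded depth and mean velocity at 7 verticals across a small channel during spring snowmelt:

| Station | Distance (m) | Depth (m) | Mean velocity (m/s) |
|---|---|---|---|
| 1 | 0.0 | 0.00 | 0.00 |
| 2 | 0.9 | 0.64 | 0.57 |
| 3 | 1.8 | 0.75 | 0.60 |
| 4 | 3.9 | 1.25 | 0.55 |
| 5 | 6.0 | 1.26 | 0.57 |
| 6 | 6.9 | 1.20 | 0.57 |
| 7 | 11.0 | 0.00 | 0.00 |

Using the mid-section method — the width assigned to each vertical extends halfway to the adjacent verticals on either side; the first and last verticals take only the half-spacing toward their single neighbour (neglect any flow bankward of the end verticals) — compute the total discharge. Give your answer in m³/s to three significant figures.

5.23 m³/s

w_2 = (1.8 − 0.0)/2 = 0.9 m; q_2 = 0.57 × 0.64 × 0.9 = 0.3283 m³/s
w_3 = (3.9 − 0.9)/2 = 1.5 m; q_3 = 0.60 × 0.75 × 1.5 = 0.6750 m³/s
w_4 = (6.0 − 1.8)/2 = 2.1 m; q_4 = 0.55 × 1.25 × 2.1 = 1.444 m³/s
w_5 = (6.9 − 3.9)/2 = 1.5 m; q_5 = 0.57 × 1.26 × 1.5 = 1.077 m³/s
w_6 = (11.0 − 6.0)/2 = 2.5 m; q_6 = 0.57 × 1.20 × 2.5 = 1.710 m³/s
Stations 1, 7 contribute zero (depth or velocity is 0).
Q = Σ qᵢ = 5.234 m³/s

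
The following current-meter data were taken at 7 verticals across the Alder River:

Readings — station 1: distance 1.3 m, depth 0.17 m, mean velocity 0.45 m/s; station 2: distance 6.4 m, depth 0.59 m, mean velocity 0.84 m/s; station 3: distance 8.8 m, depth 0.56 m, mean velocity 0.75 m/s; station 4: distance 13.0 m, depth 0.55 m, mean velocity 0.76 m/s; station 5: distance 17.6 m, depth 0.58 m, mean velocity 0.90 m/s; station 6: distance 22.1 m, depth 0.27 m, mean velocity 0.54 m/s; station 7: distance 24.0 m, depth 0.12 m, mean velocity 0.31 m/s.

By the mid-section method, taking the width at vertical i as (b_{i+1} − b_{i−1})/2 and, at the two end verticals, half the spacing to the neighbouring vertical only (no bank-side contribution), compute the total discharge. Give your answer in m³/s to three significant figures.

w_1 = (6.4 − 1.3)/2 = 2.55 m; q_1 = 0.45 × 0.17 × 2.55 = 0.1951 m³/s
w_2 = (8.8 − 1.3)/2 = 3.75 m; q_2 = 0.84 × 0.59 × 3.75 = 1.859 m³/s
w_3 = (13.0 − 6.4)/2 = 3.3 m; q_3 = 0.75 × 0.56 × 3.3 = 1.386 m³/s
w_4 = (17.6 − 8.8)/2 = 4.4 m; q_4 = 0.76 × 0.55 × 4.4 = 1.839 m³/s
w_5 = (22.1 − 13.0)/2 = 4.55 m; q_5 = 0.90 × 0.58 × 4.55 = 2.375 m³/s
w_6 = (24.0 − 17.6)/2 = 3.2 m; q_6 = 0.54 × 0.27 × 3.2 = 0.4666 m³/s
w_7 = (24.0 − 22.1)/2 = 0.95 m; q_7 = 0.31 × 0.12 × 0.95 = 0.03534 m³/s
Q = Σ qᵢ = 8.156 m³/s

8.16 m³/s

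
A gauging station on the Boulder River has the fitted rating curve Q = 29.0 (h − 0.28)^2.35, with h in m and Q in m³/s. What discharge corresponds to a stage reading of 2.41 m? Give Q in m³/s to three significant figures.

Q = 29.0 × (2.41 − 0.28)^2.35 = 29.0 × 2.13^2.35 = 171.4 m³/s

171 m³/s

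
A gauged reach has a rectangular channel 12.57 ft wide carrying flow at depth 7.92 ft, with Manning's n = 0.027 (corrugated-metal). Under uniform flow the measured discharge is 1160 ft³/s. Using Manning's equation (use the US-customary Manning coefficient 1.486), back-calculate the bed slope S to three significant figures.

0.00842

A = b·y = 12.57 × 7.92 = 99.55 ft²
P = b + 2y = 12.57 + 2×7.92 = 28.41 ft
R = A/P = 99.55/28.41 = 3.504 ft
S = (Q·n / (1.486·A·R^(2/3)))² = (1160×0.027 / (1.486×99.55×2.307))² = 0.008421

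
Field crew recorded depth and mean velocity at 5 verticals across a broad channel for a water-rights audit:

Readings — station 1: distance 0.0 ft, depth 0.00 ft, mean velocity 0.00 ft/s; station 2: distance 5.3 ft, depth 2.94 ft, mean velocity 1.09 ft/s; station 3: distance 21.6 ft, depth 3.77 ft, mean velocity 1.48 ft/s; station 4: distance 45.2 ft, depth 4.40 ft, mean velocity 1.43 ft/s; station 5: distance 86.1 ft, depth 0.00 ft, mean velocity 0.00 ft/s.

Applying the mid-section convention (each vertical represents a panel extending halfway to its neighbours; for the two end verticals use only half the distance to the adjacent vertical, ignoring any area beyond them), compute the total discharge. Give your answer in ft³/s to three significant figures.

w_2 = (21.6 − 0.0)/2 = 10.8 ft; q_2 = 1.09 × 2.94 × 10.8 = 34.61 ft³/s
w_3 = (45.2 − 5.3)/2 = 19.95 ft; q_3 = 1.48 × 3.77 × 19.95 = 111.3 ft³/s
w_4 = (86.1 − 21.6)/2 = 32.25 ft; q_4 = 1.43 × 4.40 × 32.25 = 202.9 ft³/s
Stations 1, 5 contribute zero (depth or velocity is 0).
Q = Σ qᵢ = 348.8 ft³/s

349 ft³/s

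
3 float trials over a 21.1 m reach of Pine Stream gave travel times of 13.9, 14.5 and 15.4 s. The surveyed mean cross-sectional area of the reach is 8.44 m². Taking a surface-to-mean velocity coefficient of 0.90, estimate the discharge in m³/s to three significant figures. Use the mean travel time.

11.0 m³/s

t̄ = (13.9 + 14.5 + 15.4) / 3 = 14.6 s
v_surface = L / t̄ = 21.1 / 14.6 = 1.445 m/s
v_mean = 0.90 × 1.445 = 1.301 m/s
Q = A × v_mean = 8.44 × 1.301 = 10.98 m³/s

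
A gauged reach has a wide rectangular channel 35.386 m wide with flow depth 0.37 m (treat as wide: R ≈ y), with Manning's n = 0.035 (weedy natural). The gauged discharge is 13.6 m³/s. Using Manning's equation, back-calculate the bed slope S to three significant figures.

A = b·y = 35.386 × 0.37 = 13.09 m²
Wide channel: R ≈ y = 0.37 m
S = (Q·n / (1·A·R^(2/3)))² = (13.6×0.035 / (1×13.09×0.5154))² = 0.004976

0.00498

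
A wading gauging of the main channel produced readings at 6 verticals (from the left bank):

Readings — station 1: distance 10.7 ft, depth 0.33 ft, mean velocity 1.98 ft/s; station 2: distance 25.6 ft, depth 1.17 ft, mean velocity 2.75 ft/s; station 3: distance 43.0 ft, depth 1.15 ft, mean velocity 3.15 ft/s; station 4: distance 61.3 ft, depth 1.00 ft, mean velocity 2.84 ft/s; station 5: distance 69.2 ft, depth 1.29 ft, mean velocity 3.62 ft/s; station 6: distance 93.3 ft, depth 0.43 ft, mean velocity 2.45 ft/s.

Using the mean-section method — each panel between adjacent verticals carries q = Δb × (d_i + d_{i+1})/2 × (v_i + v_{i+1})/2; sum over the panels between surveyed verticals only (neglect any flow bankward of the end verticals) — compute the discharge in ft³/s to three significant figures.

237 ft³/s

Panel 1-2: Δb = 14.9 ft, d̄ = (0.33+1.17)/2 = 0.75, v̄ = (1.98+2.75)/2 = 2.365 → q = 14.9×0.75×2.365 = 26.43 ft³/s
Panel 2-3: Δb = 17.4 ft, d̄ = (1.17+1.15)/2 = 1.16, v̄ = (2.75+3.15)/2 = 2.95 → q = 17.4×1.16×2.95 = 59.54 ft³/s
Panel 3-4: Δb = 18.3 ft, d̄ = (1.15+1.00)/2 = 1.075, v̄ = (3.15+2.84)/2 = 2.995 → q = 18.3×1.075×2.995 = 58.92 ft³/s
Panel 4-5: Δb = 7.9 ft, d̄ = (1.00+1.29)/2 = 1.145, v̄ = (2.84+3.62)/2 = 3.23 → q = 7.9×1.145×3.23 = 29.22 ft³/s
Panel 5-6: Δb = 24.1 ft, d̄ = (1.29+0.43)/2 = 0.86, v̄ = (3.62+2.45)/2 = 3.035 → q = 24.1×0.86×3.035 = 62.90 ft³/s
Q = Σ q = 237.0 ft³/s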